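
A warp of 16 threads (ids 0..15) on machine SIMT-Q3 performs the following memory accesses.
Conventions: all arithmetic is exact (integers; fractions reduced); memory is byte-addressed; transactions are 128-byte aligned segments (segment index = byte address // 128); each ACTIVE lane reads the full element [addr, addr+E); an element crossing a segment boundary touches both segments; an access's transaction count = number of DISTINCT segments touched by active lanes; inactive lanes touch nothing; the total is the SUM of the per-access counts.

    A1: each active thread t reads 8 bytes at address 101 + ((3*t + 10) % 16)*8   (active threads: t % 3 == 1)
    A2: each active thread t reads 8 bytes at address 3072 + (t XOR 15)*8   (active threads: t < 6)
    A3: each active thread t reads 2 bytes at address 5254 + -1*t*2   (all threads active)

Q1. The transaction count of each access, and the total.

A1: 2 transactions
A2: 1 transaction
A3: 2 transactions

Answer: 2,1,2; total 5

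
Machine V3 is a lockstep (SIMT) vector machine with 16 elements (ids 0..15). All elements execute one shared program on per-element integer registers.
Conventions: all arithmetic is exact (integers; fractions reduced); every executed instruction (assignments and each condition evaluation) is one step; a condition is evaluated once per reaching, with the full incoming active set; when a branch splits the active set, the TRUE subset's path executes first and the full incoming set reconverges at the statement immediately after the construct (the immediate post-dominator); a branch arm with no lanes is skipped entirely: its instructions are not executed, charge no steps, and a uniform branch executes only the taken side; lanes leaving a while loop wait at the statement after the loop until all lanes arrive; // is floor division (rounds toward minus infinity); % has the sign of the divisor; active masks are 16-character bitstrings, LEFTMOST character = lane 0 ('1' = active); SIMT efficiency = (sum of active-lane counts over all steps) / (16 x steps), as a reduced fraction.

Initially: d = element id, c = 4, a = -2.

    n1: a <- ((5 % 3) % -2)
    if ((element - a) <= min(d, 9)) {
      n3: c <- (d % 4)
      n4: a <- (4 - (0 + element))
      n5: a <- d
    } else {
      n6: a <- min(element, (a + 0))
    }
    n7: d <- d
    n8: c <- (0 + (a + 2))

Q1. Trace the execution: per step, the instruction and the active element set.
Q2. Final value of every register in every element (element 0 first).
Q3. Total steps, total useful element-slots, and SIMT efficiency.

step 0: a <- ((5 % 3) % -2)          1111111111111111
step 1: eval ((element - a) <= min(d, 9)) 1111111111111111
step 2: c <- (d % 4)                 1111111111000000
step 3: a <- (4 - (0 + element))     1111111111000000
step 4: a <- d                       1111111111000000
step 5: a <- min(element, (a + 0))   0000000000111111
step 6: d <- d                       1111111111111111
step 7: c <- (0 + (a + 2))           1111111111111111

Answer: 8 steps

d: 0,1,2,3,4,5,6,7,8,9,10,11,12,13,14,15
c: 2,3,4,5,6,7,8,9,10,11,2,2,2,2,2,2
a: 0,1,2,3,4,5,6,7,8,9,0,0,0,0,0,0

steps = 8; useful = 100; efficiency = 100/128 = 25/32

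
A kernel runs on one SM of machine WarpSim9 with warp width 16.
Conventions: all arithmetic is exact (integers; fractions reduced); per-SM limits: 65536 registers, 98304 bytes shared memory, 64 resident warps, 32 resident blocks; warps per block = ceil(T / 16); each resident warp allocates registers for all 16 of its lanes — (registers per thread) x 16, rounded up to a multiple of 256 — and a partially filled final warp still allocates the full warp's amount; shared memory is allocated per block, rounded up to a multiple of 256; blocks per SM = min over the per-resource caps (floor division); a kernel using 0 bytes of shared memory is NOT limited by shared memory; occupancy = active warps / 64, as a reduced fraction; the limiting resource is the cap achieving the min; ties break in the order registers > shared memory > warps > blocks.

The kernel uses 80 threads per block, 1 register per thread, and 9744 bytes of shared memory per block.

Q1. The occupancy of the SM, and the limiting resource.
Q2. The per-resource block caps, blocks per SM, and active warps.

Answer: occupancy 45/64, limited by shared memory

registers: 51 blocks
shared memory: 9 blocks
warps: 12 blocks
blocks: 32 blocks

Answer: 9 blocks, 45 active warps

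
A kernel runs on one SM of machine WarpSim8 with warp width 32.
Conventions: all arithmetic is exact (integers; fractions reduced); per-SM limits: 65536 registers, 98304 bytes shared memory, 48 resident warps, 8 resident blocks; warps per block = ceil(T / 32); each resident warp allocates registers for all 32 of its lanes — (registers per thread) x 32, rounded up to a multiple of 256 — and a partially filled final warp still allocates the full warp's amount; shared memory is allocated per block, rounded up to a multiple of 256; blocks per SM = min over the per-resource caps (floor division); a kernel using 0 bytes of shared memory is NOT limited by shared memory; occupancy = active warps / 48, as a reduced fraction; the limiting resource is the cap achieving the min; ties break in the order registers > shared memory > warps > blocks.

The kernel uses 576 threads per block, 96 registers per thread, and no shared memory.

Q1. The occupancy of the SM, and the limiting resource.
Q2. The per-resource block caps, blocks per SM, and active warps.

Answer: occupancy 3/8, limited by registers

registers: 1 block
shared memory: no limit (kernel uses none)
warps: 2 blocks
blocks: 8 blocks

Answer: 1 block, 18 active warps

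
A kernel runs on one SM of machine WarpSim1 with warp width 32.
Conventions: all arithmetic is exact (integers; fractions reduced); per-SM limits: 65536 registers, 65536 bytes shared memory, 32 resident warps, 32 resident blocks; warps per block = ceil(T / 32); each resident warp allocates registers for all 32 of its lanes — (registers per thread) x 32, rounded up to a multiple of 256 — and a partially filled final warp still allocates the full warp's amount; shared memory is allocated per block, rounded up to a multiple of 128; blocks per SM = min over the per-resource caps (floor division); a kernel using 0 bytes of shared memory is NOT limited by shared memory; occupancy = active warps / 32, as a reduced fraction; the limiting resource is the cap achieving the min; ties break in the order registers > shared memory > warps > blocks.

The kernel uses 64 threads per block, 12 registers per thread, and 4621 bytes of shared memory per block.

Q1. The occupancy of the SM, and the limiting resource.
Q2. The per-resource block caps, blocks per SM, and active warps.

Answer: occupancy 13/16, limited by shared memory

registers: 64 blocks
shared memory: 13 blocks
warps: 16 blocks
blocks: 32 blocks

Answer: 13 blocks, 26 active warps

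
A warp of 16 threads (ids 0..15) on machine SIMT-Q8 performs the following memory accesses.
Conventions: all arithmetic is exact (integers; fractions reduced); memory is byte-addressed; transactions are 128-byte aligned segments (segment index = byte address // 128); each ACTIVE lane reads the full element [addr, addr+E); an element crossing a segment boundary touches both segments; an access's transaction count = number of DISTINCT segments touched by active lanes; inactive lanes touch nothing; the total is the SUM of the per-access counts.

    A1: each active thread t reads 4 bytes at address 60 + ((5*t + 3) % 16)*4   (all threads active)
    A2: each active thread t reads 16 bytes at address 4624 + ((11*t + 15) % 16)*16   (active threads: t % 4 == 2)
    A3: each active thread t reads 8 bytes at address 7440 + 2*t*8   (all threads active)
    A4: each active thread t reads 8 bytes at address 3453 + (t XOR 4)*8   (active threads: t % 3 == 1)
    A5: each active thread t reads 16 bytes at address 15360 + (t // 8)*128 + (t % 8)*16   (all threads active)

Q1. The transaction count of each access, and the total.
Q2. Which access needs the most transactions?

A1: 1 transaction
A2: 2 transactions
A3: 3 transactions
A4: 2 transactions
A5: 2 transactions

Answer: 1,2,3,2,2; total 10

Answer: A3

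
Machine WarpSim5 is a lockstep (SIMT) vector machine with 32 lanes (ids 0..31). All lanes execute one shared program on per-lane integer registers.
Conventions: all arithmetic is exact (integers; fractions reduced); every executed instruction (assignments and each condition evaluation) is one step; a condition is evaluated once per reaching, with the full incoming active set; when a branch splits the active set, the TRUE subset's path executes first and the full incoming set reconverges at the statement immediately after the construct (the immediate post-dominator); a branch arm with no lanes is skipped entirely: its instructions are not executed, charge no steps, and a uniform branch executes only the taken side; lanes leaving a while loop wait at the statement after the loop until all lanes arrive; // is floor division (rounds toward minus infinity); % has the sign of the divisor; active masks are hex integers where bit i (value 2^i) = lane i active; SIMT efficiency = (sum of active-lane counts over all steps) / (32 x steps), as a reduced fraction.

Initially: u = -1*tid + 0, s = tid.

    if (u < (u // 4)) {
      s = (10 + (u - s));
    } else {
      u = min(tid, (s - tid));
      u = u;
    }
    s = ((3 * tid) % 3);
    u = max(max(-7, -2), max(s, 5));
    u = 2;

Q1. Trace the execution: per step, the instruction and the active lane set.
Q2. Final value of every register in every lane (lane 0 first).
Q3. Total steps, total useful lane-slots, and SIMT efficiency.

step 0: eval (u < (u // 4))          0xffffffff
step 1: s <- (10 + (u - s))          0xfffffffc
step 2: u <- min(tid, (s - tid))     0x00000003
step 3: u <- u                       0x00000003
step 4: s <- ((3 * tid) % 3)         0xffffffff
step 5: u <- max(max(-7, -2), max(s, 5)) 0xffffffff
step 6: u <- 2                       0xffffffff

Answer: 7 steps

u: 2,2,2,2,2,2,2,2,2,2,2,2,2,2,2,2,2,2,2,2,2,2,2,2,2,2,2,2,2,2,2,2
s: 0,0,0,0,0,0,0,0,0,0,0,0,0,0,0,0,0,0,0,0,0,0,0,0,0,0,0,0,0,0,0,0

steps = 7; useful = 162; efficiency = 162/224 = 81/112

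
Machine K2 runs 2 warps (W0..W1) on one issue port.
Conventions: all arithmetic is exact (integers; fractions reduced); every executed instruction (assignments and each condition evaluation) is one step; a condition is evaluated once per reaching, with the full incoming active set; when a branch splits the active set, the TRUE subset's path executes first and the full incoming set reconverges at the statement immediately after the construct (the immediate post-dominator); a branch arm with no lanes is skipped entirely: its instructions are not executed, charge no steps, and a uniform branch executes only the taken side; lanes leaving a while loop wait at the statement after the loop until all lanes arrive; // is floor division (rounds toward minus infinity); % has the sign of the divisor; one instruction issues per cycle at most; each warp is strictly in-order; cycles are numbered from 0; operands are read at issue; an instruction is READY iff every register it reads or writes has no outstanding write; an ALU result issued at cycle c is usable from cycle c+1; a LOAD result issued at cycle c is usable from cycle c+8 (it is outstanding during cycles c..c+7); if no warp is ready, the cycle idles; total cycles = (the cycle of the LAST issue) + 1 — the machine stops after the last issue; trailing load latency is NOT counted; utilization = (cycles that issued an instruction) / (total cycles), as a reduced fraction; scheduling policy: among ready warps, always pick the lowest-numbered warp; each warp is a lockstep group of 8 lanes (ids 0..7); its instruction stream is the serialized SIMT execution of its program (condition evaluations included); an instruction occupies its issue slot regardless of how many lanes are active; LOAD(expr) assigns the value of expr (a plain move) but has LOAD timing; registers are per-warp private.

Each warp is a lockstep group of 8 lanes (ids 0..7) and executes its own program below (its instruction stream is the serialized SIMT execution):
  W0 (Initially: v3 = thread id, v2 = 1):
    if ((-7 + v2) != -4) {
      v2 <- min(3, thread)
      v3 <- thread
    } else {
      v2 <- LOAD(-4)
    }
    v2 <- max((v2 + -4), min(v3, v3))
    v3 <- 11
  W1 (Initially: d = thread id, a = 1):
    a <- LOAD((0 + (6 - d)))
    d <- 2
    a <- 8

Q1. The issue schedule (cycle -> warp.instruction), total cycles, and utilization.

cycle 0: W0.I0
cycle 1: W0.I1
cycle 2: W0.I2
cycle 3: W0.I3
cycle 4: W0.I4
cycle 5: W1.I0
cycle 6: W1.I1
cycle 7: idle
cycle 8: idle
cycle 9: idle
cycle 10: idle
cycle 11: idle
cycle 12: idle
cycle 13: W1.I2

Answer: 14 cycles, utilization 4/7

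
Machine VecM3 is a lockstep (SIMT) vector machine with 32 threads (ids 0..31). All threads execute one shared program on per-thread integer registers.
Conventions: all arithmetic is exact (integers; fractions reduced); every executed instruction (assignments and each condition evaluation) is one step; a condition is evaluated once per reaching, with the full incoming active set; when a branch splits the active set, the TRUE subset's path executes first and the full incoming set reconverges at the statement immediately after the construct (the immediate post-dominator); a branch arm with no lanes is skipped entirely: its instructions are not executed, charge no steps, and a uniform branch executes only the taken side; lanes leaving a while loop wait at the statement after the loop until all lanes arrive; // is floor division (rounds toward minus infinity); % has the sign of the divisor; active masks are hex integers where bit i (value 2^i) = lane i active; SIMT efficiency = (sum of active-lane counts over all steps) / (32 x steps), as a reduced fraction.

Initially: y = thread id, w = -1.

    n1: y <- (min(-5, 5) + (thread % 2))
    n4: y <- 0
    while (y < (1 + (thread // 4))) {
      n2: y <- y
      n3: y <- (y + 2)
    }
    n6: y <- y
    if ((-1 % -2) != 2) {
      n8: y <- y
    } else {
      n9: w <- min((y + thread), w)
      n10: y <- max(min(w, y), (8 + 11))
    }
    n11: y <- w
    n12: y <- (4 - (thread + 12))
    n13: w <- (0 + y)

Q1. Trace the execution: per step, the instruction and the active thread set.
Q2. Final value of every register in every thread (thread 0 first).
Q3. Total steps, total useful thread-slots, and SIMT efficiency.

step 0: y <- (min(-5, 5) + (thread % 2)) 0xffffffff
step 1: y <- 0                       0xffffffff
step 2: eval (y < (1 + (thread // 4))) 0xffffffff
step 3: y <- y                       0xffffffff
step 4: y <- (y + 2)                 0xffffffff
step 5: eval (y < (1 + (thread // 4))) 0xffffffff
step 6: y <- y                       0xffffff00
step 7: y <- (y + 2)                 0xffffff00
step 8: eval (y < (1 + (thread // 4))) 0xffffff00
step 9: y <- y                       0xffff0000
step 10: y <- (y + 2)                 0xffff0000
step 11: eval (y < (1 + (thread // 4))) 0xffff0000
step 12: y <- y                       0xff000000
step 13: y <- (y + 2)                 0xff000000
step 14: eval (y < (1 + (thread // 4))) 0xff000000
step 15: y <- y                       0xffffffff
step 16: eval ((-1 % -2) != 2)        0xffffffff
step 17: y <- y                       0xffffffff
step 18: y <- w                       0xffffffff
step 19: y <- (4 - (thread + 12))     0xffffffff
step 20: w <- (0 + y)                 0xffffffff

Answer: 21 steps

y: -8,-9,-10,-11,-12,-13,-14,-15,-16,-17,-18,-19,-20,-21,-22,-23,-24,-25,-26,-27,-28,-29,-30,-31,-32,-33,-34,-35,-36,-37,-38,-39
w: -8,-9,-10,-11,-12,-13,-14,-15,-16,-17,-18,-19,-20,-21,-22,-23,-24,-25,-26,-27,-28,-29,-30,-31,-32,-33,-34,-35,-36,-37,-38,-39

steps = 21; useful = 528; efficiency = 528/672 = 11/14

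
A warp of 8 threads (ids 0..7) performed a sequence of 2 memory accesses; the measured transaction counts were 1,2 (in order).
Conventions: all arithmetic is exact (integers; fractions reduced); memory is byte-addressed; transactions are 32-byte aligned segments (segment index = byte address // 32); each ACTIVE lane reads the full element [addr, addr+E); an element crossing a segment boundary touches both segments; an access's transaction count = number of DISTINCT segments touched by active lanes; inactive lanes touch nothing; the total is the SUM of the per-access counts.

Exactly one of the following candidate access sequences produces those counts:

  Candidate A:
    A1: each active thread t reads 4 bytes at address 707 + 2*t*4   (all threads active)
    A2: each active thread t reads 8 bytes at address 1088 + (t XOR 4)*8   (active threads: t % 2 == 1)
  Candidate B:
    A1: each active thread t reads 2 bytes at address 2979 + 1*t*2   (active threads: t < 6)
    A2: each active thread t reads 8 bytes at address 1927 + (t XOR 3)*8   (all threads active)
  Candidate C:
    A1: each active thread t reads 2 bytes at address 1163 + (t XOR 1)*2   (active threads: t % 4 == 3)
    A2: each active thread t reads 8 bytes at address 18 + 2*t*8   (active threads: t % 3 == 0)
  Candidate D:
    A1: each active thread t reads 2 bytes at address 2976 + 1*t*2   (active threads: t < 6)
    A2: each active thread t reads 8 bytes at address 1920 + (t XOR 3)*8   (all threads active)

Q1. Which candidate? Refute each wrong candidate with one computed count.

A: A1 gives 2 transactions, not 1
B: A2 gives 3 transactions, not 2
C: A2 gives 3 transactions, not 2
D: all counts match (1,2)

Answer: D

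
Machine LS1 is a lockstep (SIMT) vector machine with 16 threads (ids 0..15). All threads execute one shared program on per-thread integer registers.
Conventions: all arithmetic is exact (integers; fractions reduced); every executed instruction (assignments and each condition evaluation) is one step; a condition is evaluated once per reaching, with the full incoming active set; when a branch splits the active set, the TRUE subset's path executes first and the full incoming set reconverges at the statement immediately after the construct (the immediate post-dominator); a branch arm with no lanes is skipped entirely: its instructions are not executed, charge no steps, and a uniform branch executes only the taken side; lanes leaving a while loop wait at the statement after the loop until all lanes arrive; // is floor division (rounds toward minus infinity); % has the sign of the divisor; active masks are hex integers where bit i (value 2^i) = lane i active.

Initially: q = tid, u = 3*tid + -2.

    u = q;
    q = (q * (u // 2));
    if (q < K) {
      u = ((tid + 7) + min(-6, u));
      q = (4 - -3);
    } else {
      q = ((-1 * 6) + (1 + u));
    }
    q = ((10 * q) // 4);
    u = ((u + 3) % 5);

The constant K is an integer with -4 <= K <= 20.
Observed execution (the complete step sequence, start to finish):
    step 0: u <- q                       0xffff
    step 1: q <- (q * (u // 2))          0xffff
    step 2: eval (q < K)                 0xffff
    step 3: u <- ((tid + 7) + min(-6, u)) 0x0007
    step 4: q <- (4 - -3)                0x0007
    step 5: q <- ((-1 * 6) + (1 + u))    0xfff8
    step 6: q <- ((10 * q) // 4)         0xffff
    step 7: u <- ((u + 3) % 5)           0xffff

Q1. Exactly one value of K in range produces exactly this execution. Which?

Answer: K = 3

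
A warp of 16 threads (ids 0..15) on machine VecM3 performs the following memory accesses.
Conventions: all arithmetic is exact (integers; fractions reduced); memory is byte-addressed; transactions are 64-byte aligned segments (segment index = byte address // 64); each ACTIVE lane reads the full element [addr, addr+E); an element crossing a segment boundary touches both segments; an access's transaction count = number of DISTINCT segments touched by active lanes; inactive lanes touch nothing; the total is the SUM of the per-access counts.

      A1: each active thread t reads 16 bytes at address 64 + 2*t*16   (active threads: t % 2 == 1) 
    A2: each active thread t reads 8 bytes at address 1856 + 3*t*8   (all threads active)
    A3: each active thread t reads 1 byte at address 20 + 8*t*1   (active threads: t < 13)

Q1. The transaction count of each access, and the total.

A1: 8 transactions
A2: 6 transactions
A3: 2 transactions

Answer: 8,6,2; total 16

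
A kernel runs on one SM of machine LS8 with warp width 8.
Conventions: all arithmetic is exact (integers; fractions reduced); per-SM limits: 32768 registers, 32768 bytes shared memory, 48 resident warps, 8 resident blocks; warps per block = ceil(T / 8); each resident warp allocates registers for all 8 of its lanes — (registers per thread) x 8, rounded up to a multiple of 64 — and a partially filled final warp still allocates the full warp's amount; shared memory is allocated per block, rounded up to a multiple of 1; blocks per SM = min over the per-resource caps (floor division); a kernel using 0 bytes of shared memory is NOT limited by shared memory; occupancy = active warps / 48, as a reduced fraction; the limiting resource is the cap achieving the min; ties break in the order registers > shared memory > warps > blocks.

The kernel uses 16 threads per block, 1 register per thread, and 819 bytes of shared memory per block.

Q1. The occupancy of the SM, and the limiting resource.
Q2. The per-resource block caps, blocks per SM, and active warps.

Answer: occupancy 1/3, limited by blocks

registers: 256 blocks
shared memory: 40 blocks
warps: 24 blocks
blocks: 8 blocks

Answer: 8 blocks, 16 active warps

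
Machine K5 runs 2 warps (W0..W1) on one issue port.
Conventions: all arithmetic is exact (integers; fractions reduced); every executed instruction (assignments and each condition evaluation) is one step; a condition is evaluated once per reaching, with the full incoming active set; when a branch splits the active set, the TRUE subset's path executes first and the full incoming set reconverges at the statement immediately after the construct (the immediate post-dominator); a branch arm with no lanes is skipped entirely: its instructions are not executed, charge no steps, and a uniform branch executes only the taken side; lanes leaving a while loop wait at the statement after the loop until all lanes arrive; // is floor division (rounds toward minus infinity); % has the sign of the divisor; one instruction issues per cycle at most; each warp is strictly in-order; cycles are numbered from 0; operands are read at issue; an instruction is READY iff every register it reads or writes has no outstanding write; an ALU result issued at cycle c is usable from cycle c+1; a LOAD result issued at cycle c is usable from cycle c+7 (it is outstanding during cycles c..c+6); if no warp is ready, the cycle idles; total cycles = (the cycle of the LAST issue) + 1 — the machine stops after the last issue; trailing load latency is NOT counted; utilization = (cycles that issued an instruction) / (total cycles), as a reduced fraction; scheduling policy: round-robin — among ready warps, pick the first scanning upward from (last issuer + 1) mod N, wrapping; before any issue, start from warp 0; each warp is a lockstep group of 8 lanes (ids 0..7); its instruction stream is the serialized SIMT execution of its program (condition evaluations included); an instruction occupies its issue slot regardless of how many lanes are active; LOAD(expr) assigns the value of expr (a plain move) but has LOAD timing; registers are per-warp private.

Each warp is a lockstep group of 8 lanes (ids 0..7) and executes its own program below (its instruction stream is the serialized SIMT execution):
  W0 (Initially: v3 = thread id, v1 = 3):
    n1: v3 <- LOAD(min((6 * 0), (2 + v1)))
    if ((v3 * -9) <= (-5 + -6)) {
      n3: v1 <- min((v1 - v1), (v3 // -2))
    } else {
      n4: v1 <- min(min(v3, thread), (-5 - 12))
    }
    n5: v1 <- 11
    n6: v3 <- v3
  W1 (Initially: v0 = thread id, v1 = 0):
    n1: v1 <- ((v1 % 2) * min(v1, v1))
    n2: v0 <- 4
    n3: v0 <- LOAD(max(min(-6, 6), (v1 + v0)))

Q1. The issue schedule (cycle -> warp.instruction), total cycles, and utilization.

cycle 0: W0.I0
cycle 1: W1.I0
cycle 2: W1.I1
cycle 3: W1.I2
cycle 4: idle
cycle 5: idle
cycle 6: idle
cycle 7: W0.I1
cycle 8: W0.I2
cycle 9: W0.I3
cycle 10: W0.I4

Answer: 11 cycles, utilization 8/11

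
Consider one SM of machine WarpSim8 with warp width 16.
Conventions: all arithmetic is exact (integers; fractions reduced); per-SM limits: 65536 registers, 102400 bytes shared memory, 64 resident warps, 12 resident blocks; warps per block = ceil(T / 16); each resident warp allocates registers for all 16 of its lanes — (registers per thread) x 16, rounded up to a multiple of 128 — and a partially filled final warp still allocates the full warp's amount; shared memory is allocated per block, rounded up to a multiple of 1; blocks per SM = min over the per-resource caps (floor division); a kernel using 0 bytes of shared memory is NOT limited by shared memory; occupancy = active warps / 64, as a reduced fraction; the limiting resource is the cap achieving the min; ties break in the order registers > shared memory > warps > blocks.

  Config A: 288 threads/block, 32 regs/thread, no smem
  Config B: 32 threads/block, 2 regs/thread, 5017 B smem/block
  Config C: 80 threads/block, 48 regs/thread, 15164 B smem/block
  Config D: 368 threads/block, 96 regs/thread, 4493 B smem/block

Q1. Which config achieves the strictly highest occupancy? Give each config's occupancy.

occupancies: A 27/32, B 3/8, C 15/32, D 23/64

Answer: A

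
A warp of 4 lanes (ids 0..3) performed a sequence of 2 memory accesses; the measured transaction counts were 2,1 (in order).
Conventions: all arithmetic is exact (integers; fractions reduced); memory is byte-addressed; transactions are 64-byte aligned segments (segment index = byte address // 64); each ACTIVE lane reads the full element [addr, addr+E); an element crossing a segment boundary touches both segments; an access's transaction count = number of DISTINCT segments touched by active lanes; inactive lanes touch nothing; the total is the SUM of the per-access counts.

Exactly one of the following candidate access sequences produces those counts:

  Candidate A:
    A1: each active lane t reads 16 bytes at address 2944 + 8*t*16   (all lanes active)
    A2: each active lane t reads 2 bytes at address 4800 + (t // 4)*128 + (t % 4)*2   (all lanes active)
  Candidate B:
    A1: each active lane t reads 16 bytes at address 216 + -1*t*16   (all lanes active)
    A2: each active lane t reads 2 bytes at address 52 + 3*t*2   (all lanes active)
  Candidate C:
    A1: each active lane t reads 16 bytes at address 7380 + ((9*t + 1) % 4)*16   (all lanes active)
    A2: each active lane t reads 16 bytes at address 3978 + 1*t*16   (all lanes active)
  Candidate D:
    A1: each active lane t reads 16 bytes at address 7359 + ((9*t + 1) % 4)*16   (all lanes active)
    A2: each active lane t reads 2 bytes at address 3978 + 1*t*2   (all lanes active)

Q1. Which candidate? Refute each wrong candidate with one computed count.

A: A1 gives 4 transactions, not 2
B: A2 gives 2 transactions, not 1
C: A2 gives 2 transactions, not 1
D: all counts match (2,1)

Answer: D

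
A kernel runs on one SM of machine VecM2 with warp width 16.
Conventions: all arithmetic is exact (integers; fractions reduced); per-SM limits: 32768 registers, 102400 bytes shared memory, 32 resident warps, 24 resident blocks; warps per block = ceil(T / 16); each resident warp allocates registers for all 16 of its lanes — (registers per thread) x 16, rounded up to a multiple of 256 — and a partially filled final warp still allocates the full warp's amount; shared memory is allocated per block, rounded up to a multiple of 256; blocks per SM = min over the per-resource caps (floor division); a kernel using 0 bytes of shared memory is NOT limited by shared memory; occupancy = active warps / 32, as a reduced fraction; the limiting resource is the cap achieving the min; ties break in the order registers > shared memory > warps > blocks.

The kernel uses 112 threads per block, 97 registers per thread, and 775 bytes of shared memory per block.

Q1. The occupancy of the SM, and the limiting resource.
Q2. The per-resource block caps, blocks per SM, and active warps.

Answer: occupancy 7/16, limited by registers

registers: 2 blocks
shared memory: 100 blocks
warps: 4 blocks
blocks: 24 blocks

Answer: 2 blocks, 14 active warps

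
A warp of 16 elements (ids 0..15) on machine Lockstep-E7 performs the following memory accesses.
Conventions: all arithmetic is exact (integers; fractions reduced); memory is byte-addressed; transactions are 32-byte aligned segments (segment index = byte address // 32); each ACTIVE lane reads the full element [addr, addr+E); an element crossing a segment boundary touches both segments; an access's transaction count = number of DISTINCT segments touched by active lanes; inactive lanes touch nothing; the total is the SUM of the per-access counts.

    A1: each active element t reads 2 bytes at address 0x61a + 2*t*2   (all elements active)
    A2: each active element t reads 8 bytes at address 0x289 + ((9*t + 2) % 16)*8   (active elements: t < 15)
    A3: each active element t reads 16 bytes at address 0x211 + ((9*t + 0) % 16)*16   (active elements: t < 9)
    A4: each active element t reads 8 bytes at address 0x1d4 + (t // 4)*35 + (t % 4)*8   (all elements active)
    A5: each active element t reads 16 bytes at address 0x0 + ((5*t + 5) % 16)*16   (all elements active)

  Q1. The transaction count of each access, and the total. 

A1: 3 transactions
A2: 5 transactions
A3: 9 transactions
A4: 5 transactions
A5: 8 transactions

Answer: 3,5,9,5,8; total 30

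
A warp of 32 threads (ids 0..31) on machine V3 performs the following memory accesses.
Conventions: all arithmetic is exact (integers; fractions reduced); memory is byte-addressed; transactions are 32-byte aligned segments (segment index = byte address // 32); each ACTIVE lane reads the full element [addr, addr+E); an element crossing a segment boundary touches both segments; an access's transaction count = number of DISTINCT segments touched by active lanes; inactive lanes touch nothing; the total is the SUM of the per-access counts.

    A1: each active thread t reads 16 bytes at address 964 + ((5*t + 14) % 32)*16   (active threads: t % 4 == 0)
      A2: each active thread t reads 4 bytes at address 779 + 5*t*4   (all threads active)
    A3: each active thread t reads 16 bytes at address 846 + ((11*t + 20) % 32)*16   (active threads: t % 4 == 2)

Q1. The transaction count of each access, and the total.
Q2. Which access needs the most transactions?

A1: 8 transactions
A2: 20 transactions
A3: 8 transactions

Answer: 8,20,8; total 36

Answer: A2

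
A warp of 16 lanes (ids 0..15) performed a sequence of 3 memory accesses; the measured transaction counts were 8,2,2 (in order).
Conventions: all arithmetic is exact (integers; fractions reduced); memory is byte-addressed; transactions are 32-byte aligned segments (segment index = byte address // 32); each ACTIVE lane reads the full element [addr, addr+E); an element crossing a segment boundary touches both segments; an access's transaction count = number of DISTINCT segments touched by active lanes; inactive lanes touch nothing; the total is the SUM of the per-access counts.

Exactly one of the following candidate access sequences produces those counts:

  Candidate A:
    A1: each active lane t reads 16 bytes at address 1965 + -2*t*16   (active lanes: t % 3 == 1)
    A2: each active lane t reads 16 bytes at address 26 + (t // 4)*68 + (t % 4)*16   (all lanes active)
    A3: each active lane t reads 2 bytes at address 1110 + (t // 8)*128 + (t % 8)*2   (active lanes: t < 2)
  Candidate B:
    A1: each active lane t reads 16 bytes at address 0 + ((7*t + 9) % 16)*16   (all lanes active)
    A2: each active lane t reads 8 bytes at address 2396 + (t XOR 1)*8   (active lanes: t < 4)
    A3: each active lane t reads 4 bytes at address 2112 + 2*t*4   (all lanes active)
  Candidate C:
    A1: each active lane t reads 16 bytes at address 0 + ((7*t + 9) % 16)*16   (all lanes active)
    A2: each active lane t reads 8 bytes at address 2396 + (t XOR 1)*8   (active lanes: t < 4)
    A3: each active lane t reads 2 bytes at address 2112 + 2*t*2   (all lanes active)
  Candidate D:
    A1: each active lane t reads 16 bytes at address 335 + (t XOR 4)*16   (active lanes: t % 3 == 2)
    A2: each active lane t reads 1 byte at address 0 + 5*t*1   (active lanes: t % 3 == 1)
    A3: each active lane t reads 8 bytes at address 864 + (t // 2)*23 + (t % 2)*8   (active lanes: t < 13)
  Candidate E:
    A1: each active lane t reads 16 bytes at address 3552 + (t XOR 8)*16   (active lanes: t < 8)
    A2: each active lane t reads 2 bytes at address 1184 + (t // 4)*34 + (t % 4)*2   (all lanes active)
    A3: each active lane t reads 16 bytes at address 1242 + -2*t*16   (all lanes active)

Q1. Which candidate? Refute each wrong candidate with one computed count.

A: A1 gives 5 transactions, not 8
B: A3 gives 4 transactions, not 2
D: A1 gives 7 transactions, not 8
E: A1 gives 4 transactions, not 8
C: all counts match (8,2,2)

Answer: C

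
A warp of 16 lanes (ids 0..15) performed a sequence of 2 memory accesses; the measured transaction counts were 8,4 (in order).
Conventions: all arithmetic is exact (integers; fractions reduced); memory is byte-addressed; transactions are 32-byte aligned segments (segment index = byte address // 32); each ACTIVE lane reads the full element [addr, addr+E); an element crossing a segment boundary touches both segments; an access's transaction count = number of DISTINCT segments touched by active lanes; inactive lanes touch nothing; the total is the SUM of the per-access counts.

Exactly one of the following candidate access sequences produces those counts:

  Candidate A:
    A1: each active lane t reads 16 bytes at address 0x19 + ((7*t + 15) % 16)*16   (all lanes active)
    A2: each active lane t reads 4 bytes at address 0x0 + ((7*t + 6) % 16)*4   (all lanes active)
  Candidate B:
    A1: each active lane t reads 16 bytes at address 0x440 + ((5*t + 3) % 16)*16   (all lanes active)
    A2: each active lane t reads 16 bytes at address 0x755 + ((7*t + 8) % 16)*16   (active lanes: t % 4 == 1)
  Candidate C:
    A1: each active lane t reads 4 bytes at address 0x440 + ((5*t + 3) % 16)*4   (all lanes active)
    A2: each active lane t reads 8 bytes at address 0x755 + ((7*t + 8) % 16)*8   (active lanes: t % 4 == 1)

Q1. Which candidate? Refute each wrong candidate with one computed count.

A: A1 gives 9 transactions, not 8
C: A1 gives 2 transactions, not 8
B: all counts match (8,4)

Answer: B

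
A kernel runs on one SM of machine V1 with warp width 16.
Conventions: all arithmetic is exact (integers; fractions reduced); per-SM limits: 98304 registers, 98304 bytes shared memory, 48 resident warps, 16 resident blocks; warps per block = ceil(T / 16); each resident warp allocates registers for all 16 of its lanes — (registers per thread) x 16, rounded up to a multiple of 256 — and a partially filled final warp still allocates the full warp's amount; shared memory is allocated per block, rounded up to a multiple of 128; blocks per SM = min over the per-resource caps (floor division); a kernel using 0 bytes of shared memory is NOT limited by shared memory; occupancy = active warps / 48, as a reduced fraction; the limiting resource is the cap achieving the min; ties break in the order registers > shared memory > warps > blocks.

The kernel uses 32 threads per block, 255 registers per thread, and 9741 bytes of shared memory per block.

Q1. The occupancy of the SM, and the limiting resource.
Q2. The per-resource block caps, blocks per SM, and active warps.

Answer: occupancy 3/8, limited by shared memory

registers: 12 blocks
shared memory: 9 blocks
warps: 24 blocks
blocks: 16 blocks

Answer: 9 blocks, 18 active warps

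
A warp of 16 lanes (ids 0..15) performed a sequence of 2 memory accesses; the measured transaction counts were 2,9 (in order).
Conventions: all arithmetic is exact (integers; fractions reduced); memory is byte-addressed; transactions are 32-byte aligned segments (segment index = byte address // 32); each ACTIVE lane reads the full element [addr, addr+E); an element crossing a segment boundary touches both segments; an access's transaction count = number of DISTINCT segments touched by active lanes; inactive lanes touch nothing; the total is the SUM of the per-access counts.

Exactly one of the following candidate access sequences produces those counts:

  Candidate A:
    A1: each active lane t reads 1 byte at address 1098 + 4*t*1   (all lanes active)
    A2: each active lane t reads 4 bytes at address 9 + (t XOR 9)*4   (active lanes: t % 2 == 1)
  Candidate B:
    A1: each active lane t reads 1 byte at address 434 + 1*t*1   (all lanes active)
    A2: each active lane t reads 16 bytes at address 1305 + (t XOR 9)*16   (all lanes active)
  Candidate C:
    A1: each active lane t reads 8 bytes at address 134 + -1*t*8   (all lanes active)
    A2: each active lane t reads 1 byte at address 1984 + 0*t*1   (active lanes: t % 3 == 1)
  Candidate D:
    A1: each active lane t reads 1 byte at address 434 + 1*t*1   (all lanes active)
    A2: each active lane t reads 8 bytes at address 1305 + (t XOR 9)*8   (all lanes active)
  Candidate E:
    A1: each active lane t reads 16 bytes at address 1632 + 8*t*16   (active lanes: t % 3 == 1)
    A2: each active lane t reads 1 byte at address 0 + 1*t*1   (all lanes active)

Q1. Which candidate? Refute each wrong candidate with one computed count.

A: A1 gives 3 transactions, not 2
C: A1 gives 5 transactions, not 2
D: A2 gives 5 transactions, not 9
E: A1 gives 5 transactions, not 2
B: all counts match (2,9)

Answer: B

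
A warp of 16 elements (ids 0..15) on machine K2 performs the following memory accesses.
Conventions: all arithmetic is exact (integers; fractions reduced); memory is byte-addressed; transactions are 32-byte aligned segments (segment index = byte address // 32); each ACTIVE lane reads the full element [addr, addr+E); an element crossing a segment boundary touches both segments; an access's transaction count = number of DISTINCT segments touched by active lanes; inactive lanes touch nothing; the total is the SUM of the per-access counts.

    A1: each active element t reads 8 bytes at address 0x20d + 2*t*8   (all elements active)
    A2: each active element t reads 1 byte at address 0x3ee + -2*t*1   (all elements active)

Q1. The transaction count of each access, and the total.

A1: 9 transactions
A2: 2 transactions

Answer: 9,2; total 11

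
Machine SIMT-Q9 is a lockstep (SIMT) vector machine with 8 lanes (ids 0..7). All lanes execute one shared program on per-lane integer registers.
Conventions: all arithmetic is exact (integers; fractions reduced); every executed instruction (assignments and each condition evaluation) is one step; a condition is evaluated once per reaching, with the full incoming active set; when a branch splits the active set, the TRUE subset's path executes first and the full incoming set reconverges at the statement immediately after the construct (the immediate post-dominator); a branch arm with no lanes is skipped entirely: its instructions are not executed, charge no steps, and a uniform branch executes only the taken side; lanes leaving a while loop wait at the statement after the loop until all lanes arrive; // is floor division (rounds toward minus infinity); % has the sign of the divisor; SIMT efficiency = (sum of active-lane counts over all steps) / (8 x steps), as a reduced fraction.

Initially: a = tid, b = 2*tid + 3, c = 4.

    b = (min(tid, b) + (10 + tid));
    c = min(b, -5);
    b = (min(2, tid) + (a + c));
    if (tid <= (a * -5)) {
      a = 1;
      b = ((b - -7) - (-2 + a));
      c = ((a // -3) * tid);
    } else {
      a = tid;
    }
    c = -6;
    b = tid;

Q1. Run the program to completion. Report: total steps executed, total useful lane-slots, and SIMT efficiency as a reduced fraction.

Answer: 10 steps, 58 useful, 29/40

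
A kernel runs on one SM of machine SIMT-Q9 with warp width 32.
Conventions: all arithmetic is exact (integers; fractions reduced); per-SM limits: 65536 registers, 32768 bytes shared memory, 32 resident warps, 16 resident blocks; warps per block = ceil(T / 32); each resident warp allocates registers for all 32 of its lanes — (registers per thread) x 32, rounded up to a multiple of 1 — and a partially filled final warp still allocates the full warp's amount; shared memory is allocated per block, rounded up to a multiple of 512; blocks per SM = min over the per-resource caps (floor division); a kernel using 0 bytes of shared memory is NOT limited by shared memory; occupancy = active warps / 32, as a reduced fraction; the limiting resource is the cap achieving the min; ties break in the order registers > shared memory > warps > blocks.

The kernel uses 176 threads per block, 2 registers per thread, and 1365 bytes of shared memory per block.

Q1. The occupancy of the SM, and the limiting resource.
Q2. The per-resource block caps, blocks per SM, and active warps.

Answer: occupancy 15/16, limited by warps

registers: 170 blocks
shared memory: 21 blocks
warps: 5 blocks
blocks: 16 blocks

Answer: 5 blocks, 30 active warps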